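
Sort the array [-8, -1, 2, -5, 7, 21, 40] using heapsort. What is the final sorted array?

Build heap: [40, 7, 21, -5, -1, -8, 2]
Extract 40: [21, 7, 2, -5, -1, -8, 40]
Extract 21: [7, -1, 2, -5, -8, 21, 40]
Extract 7: [2, -1, -8, -5, 7, 21, 40]
Extract 2: [-1, -5, -8, 2, 7, 21, 40]
Extract -1: [-5, -8, -1, 2, 7, 21, 40]
Extract -5: [-8, -5, -1, 2, 7, 21, 40]


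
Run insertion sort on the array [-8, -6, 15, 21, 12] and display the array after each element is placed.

First element -8 is already 'sorted'
Insert -6: shifted 0 elements -> [-8, -6, 15, 21, 12]
Insert 15: shifted 0 elements -> [-8, -6, 15, 21, 12]
Insert 21: shifted 0 elements -> [-8, -6, 15, 21, 12]
Insert 12: shifted 2 elements -> [-8, -6, 12, 15, 21]


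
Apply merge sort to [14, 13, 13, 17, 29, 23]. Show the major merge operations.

Divide and conquer:
  Merge [13] + [13] -> [13, 13]
  Merge [14] + [13, 13] -> [13, 13, 14]
  Merge [29] + [23] -> [23, 29]
  Merge [17] + [23, 29] -> [17, 23, 29]
  Merge [13, 13, 14] + [17, 23, 29] -> [13, 13, 14, 17, 23, 29]


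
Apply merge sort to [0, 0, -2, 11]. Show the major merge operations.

Divide and conquer:
  Merge [0] + [0] -> [0, 0]
  Merge [-2] + [11] -> [-2, 11]
  Merge [0, 0] + [-2, 11] -> [-2, 0, 0, 11]


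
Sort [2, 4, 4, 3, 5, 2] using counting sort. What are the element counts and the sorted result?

Count array: [0, 0, 2, 1, 2, 1]
(count[i] = number of elements equal to i)
Cumulative count: [0, 0, 2, 3, 5, 6]
Sorted: [2, 2, 3, 4, 4, 5]


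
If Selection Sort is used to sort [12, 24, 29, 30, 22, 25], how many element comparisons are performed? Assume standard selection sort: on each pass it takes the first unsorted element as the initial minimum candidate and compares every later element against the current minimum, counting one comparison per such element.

Pass 1: scan indices 1..5 for the minimum = 5 comparison(s); min is 12, place at index 0 -> [12, 24, 29, 30, 22, 25]
Pass 2: scan indices 2..5 for the minimum = 4 comparison(s); min is 22, place at index 1 -> [12, 22, 29, 30, 24, 25]
Pass 3: scan indices 3..5 for the minimum = 3 comparison(s); min is 24, place at index 2 -> [12, 22, 24, 30, 29, 25]
Pass 4: scan indices 4..5 for the minimum = 2 comparison(s); min is 25, place at index 3 -> [12, 22, 24, 25, 29, 30]
Pass 5: scan indices 5..5 for the minimum = 1 comparison(s); min is 29, place at index 4 -> [12, 22, 24, 25, 29, 30]
Selection sort always scans the whole unsorted suffix, so the count is (n-1) + (n-2) + ... + 1 = n(n-1)/2 = 6*5/2 = 15 regardless of the input order.
Total comparisons: 5 + 4 + 3 + 2 + 1 = 15


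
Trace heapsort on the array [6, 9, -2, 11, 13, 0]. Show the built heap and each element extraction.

Build heap: [13, 11, 0, 6, 9, -2]
Extract 13: [11, 9, 0, 6, -2, 13]
Extract 11: [9, 6, 0, -2, 11, 13]
Extract 9: [6, -2, 0, 9, 11, 13]
Extract 6: [0, -2, 6, 9, 11, 13]
Extract 0: [-2, 0, 6, 9, 11, 13]


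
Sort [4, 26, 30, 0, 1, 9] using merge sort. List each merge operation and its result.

Divide and conquer:
  Merge [26] + [30] -> [26, 30]
  Merge [4] + [26, 30] -> [4, 26, 30]
  Merge [1] + [9] -> [1, 9]
  Merge [0] + [1, 9] -> [0, 1, 9]
  Merge [4, 26, 30] + [0, 1, 9] -> [0, 1, 4, 9, 26, 30]


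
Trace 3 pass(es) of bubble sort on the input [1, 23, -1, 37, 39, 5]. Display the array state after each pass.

After pass 1: [1, -1, 23, 37, 5, 39] (2 swaps)
After pass 2: [-1, 1, 23, 5, 37, 39] (2 swaps)
After pass 3: [-1, 1, 5, 23, 37, 39] (1 swaps)
Total swaps: 5


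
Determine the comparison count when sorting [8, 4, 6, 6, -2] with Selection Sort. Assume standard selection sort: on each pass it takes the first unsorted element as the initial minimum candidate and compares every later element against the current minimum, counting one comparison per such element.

Pass 1: scan indices 1..4 for the minimum = 4 comparison(s); min is -2, place at index 0 -> [-2, 4, 6, 6, 8]
Pass 2: scan indices 2..4 for the minimum = 3 comparison(s); min is 4, place at index 1 -> [-2, 4, 6, 6, 8]
Pass 3: scan indices 3..4 for the minimum = 2 comparison(s); min is 6, place at index 2 -> [-2, 4, 6, 6, 8]
Pass 4: scan indices 4..4 for the minimum = 1 comparison(s); min is 6, place at index 3 -> [-2, 4, 6, 6, 8]
Selection sort always scans the whole unsorted suffix, so the count is (n-1) + (n-2) + ... + 1 = n(n-1)/2 = 5*4/2 = 10 regardless of the input order.
Total comparisons: 4 + 3 + 2 + 1 = 10


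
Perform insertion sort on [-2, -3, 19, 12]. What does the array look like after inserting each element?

First element -2 is already 'sorted'
Insert -3: shifted 1 elements -> [-3, -2, 19, 12]
Insert 19: shifted 0 elements -> [-3, -2, 19, 12]
Insert 12: shifted 1 elements -> [-3, -2, 12, 19]


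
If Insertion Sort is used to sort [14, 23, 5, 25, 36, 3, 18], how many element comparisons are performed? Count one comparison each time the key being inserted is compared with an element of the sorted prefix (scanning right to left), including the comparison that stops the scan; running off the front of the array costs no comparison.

Insert 23: 14 <= 23 (stop) = 1 comparison(s) -> [14, 23, 5, 25, 36, 3, 18]
Insert 5: 23 > 5 (shift), 14 > 5 (shift), reached front = 2 comparison(s) -> [5, 14, 23, 25, 36, 3, 18]
Insert 25: 23 <= 25 (stop) = 1 comparison(s) -> [5, 14, 23, 25, 36, 3, 18]
Insert 36: 25 <= 36 (stop) = 1 comparison(s) -> [5, 14, 23, 25, 36, 3, 18]
Insert 3: 36 > 3 (shift), 25 > 3 (shift), 23 > 3 (shift), 14 > 3 (shift), 5 > 3 (shift), reached front = 5 comparison(s) -> [3, 5, 14, 23, 25, 36, 18]
Insert 18: 36 > 18 (shift), 25 > 18 (shift), 23 > 18 (shift), 14 <= 18 (stop) = 4 comparison(s) -> [3, 5, 14, 18, 23, 25, 36]
Total comparisons: 1 + 2 + 1 + 1 + 5 + 4 = 14


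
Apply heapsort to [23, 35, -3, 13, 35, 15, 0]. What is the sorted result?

Build heap: [35, 35, 15, 13, 23, -3, 0]
Extract 35: [35, 23, 15, 13, 0, -3, 35]
Extract 35: [23, 13, 15, -3, 0, 35, 35]
Extract 23: [15, 13, 0, -3, 23, 35, 35]
Extract 15: [13, -3, 0, 15, 23, 35, 35]
Extract 13: [0, -3, 13, 15, 23, 35, 35]
Extract 0: [-3, 0, 13, 15, 23, 35, 35]


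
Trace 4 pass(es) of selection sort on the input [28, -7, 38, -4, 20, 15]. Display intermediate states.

Pass 1: Select minimum -7 at index 1, swap -> [-7, 28, 38, -4, 20, 15]
Pass 2: Select minimum -4 at index 3, swap -> [-7, -4, 38, 28, 20, 15]
Pass 3: Select minimum 15 at index 5, swap -> [-7, -4, 15, 28, 20, 38]
Pass 4: Select minimum 20 at index 4, swap -> [-7, -4, 15, 20, 28, 38]


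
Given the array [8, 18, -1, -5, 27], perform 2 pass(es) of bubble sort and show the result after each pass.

After pass 1: [8, -1, -5, 18, 27] (2 swaps)
After pass 2: [-1, -5, 8, 18, 27] (2 swaps)
Total swaps: 4


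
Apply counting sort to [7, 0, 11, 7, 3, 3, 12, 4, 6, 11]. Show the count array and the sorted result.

Count array: [1, 0, 0, 2, 1, 0, 1, 2, 0, 0, 0, 2, 1]
(count[i] = number of elements equal to i)
Cumulative count: [1, 1, 1, 3, 4, 4, 5, 7, 7, 7, 7, 9, 10]
Sorted: [0, 3, 3, 4, 6, 7, 7, 11, 11, 12]


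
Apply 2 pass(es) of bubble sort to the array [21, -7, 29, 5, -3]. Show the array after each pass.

After pass 1: [-7, 21, 5, -3, 29] (3 swaps)
After pass 2: [-7, 5, -3, 21, 29] (2 swaps)
Total swaps: 5


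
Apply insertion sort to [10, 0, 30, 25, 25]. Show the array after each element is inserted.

First element 10 is already 'sorted'
Insert 0: shifted 1 elements -> [0, 10, 30, 25, 25]
Insert 30: shifted 0 elements -> [0, 10, 30, 25, 25]
Insert 25: shifted 1 elements -> [0, 10, 25, 30, 25]
Insert 25: shifted 1 elements -> [0, 10, 25, 25, 30]


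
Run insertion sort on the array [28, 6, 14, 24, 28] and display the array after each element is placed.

First element 28 is already 'sorted'
Insert 6: shifted 1 elements -> [6, 28, 14, 24, 28]
Insert 14: shifted 1 elements -> [6, 14, 28, 24, 28]
Insert 24: shifted 1 elements -> [6, 14, 24, 28, 28]
Insert 28: shifted 0 elements -> [6, 14, 24, 28, 28]


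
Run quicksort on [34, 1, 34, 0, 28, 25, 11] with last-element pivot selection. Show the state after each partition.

Partition 1: pivot=11 at index 2 -> [1, 0, 11, 34, 28, 25, 34]
Partition 2: pivot=0 at index 0 -> [0, 1, 11, 34, 28, 25, 34]
Partition 3: pivot=34 at index 6 -> [0, 1, 11, 34, 28, 25, 34]
Partition 4: pivot=25 at index 3 -> [0, 1, 11, 25, 28, 34, 34]
Partition 5: pivot=34 at index 5 -> [0, 1, 11, 25, 28, 34, 34]


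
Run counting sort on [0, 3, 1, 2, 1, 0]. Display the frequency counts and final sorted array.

Count array: [2, 2, 1, 1]
(count[i] = number of elements equal to i)
Cumulative count: [2, 4, 5, 6]
Sorted: [0, 0, 1, 1, 2, 3]


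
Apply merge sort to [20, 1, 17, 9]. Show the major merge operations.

Divide and conquer:
  Merge [20] + [1] -> [1, 20]
  Merge [17] + [9] -> [9, 17]
  Merge [1, 20] + [9, 17] -> [1, 9, 17, 20]


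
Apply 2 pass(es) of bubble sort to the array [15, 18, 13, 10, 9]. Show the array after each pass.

After pass 1: [15, 13, 10, 9, 18] (3 swaps)
After pass 2: [13, 10, 9, 15, 18] (3 swaps)
Total swaps: 6


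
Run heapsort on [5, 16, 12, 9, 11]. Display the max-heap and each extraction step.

Build heap: [16, 11, 12, 9, 5]
Extract 16: [12, 11, 5, 9, 16]
Extract 12: [11, 9, 5, 12, 16]
Extract 11: [9, 5, 11, 12, 16]
Extract 9: [5, 9, 11, 12, 16]


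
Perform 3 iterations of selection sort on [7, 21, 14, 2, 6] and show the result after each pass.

Pass 1: Select minimum 2 at index 3, swap -> [2, 21, 14, 7, 6]
Pass 2: Select minimum 6 at index 4, swap -> [2, 6, 14, 7, 21]
Pass 3: Select minimum 7 at index 3, swap -> [2, 6, 7, 14, 21]


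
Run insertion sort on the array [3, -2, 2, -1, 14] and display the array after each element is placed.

First element 3 is already 'sorted'
Insert -2: shifted 1 elements -> [-2, 3, 2, -1, 14]
Insert 2: shifted 1 elements -> [-2, 2, 3, -1, 14]
Insert -1: shifted 2 elements -> [-2, -1, 2, 3, 14]
Insert 14: shifted 0 elements -> [-2, -1, 2, 3, 14]


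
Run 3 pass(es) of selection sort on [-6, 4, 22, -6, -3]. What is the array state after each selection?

Pass 1: Select minimum -6 at index 0, swap -> [-6, 4, 22, -6, -3]
Pass 2: Select minimum -6 at index 3, swap -> [-6, -6, 22, 4, -3]
Pass 3: Select minimum -3 at index 4, swap -> [-6, -6, -3, 4, 22]


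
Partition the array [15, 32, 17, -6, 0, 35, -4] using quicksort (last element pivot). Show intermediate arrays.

Partition 1: pivot=-4 at index 1 -> [-6, -4, 17, 15, 0, 35, 32]
Partition 2: pivot=32 at index 5 -> [-6, -4, 17, 15, 0, 32, 35]
Partition 3: pivot=0 at index 2 -> [-6, -4, 0, 15, 17, 32, 35]
Partition 4: pivot=17 at index 4 -> [-6, -4, 0, 15, 17, 32, 35]


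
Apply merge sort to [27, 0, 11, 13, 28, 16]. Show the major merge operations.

Divide and conquer:
  Merge [0] + [11] -> [0, 11]
  Merge [27] + [0, 11] -> [0, 11, 27]
  Merge [28] + [16] -> [16, 28]
  Merge [13] + [16, 28] -> [13, 16, 28]
  Merge [0, 11, 27] + [13, 16, 28] -> [0, 11, 13, 16, 27, 28]


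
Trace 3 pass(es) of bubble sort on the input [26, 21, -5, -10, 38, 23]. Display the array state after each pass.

After pass 1: [21, -5, -10, 26, 23, 38] (4 swaps)
After pass 2: [-5, -10, 21, 23, 26, 38] (3 swaps)
After pass 3: [-10, -5, 21, 23, 26, 38] (1 swaps)
Total swaps: 8


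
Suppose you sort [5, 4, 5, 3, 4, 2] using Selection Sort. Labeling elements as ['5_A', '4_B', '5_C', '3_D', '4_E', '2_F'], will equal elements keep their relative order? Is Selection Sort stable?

Trace Selection Sort on the labeled array (the key is the number; the letter only tracks identity):
  Pass 1: minimum of unsorted part is 2_F at index 5; swap it with 5_A at index 0 -> [2_F, 4_B, 5_C, 3_D, 4_E, 5_A]
  Pass 2: minimum of unsorted part is 3_D at index 3; swap it with 4_B at index 1 -> [2_F, 3_D, 5_C, 4_B, 4_E, 5_A]
  Pass 3: minimum of unsorted part is 4_B at index 3; swap it with 5_C at index 2 -> [2_F, 3_D, 4_B, 5_C, 4_E, 5_A]
  Pass 4: minimum of unsorted part is 4_E at index 4; swap it with 5_C at index 3 -> [2_F, 3_D, 4_B, 4_E, 5_C, 5_A]
  Pass 5: minimum 5_C is already at index 4; no swap -> [2_F, 3_D, 4_B, 4_E, 5_C, 5_A]
Final order: [2_F, 3_D, 4_B, 4_E, 5_C, 5_A]
Equal keys:
  value 4: originally 4_B, 4_E; after sorting 4_B, 4_E -> order preserved
  value 5: originally 5_A, 5_C; after sorting 5_C, 5_A -> order changed
Equal keys were reordered, so Selection Sort is not stable: the long-range swap that moves the minimum into place can carry an element past an equal key. (One such input is enough; an unstable sort may happen to preserve order on other inputs, but it gives no guarantee.)
Answer: Not stable


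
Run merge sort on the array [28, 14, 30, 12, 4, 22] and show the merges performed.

Divide and conquer:
  Merge [14] + [30] -> [14, 30]
  Merge [28] + [14, 30] -> [14, 28, 30]
  Merge [4] + [22] -> [4, 22]
  Merge [12] + [4, 22] -> [4, 12, 22]
  Merge [14, 28, 30] + [4, 12, 22] -> [4, 12, 14, 22, 28, 30]


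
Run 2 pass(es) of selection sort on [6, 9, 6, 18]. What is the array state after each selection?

Pass 1: Select minimum 6 at index 0, swap -> [6, 9, 6, 18]
Pass 2: Select minimum 6 at index 2, swap -> [6, 6, 9, 18]


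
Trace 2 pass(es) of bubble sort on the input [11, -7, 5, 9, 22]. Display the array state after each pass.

After pass 1: [-7, 5, 9, 11, 22] (3 swaps)
After pass 2: [-7, 5, 9, 11, 22] (0 swaps)
Total swaps: 3


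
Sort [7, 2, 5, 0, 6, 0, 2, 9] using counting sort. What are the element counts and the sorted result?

Count array: [2, 0, 2, 0, 0, 1, 1, 1, 0, 1]
(count[i] = number of elements equal to i)
Cumulative count: [2, 2, 4, 4, 4, 5, 6, 7, 7, 8]
Sorted: [0, 0, 2, 2, 5, 6, 7, 9]


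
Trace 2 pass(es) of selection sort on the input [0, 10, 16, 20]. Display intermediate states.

Pass 1: Select minimum 0 at index 0, swap -> [0, 10, 16, 20]
Pass 2: Select minimum 10 at index 1, swap -> [0, 10, 16, 20]


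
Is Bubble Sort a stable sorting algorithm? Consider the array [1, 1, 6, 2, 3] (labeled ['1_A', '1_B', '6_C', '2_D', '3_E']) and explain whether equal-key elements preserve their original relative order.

Trace Bubble Sort on the labeled array (the key is the number; the letter only tracks identity):
  After pass 1: [1_A, 1_B, 2_D, 3_E, 6_C]
  After pass 2: [1_A, 1_B, 2_D, 3_E, 6_C] (no swaps, done)
Final order: [1_A, 1_B, 2_D, 3_E, 6_C]
Equal keys:
  value 1: originally 1_A, 1_B; after sorting 1_A, 1_B -> order preserved
All equal keys kept their original relative order. Bubble Sort is stable: it only swaps adjacent elements when the left one is strictly greater, so equal keys never move past each other.
Answer: Stable


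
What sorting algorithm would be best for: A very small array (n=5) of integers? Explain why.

Best choice: Insertion sort
Reason: For tiny inputs the O(n^2) overhead is negligible and insertion sort has minimal constant factors


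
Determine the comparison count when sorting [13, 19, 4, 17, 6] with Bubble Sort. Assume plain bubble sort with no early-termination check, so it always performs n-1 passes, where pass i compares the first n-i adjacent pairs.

Pass 1: compare adjacent pairs (0,1)..(3,4) = 4 comparison(s), 3 swap(s) -> [13, 4, 17, 6, 19]
Pass 2: compare adjacent pairs (0,1)..(2,3) = 3 comparison(s), 2 swap(s) -> [4, 13, 6, 17, 19]
Pass 3: compare adjacent pairs (0,1)..(1,2) = 2 comparison(s), 1 swap(s) -> [4, 6, 13, 17, 19]
Pass 4: compare adjacent pairs (0,1)..(0,1) = 1 comparison(s), 0 swap(s) -> [4, 6, 13, 17, 19]
Total comparisons: 4 + 3 + 2 + 1 = 10


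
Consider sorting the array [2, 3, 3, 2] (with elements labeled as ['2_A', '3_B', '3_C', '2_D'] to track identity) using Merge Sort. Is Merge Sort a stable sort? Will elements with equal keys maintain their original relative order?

Trace Merge Sort on the labeled array (the key is the number; the letter only tracks identity):
  Merge [2_A] + [3_B] -> [2_A, 3_B]
  Merge [3_C] + [2_D] -> [2_D, 3_C]
  Merge [2_A, 3_B] + [2_D, 3_C] -> [2_A, 2_D, 3_B, 3_C]
Final order: [2_A, 2_D, 3_B, 3_C]
Equal keys:
  value 2: originally 2_A, 2_D; after sorting 2_A, 2_D -> order preserved
  value 3: originally 3_B, 3_C; after sorting 3_B, 3_C -> order preserved
All equal keys kept their original relative order. Merge Sort is stable: when the heads of the two halves are equal the merge takes from the left half first.
Answer: Stable


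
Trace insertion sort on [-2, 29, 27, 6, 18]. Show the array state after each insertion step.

First element -2 is already 'sorted'
Insert 29: shifted 0 elements -> [-2, 29, 27, 6, 18]
Insert 27: shifted 1 elements -> [-2, 27, 29, 6, 18]
Insert 6: shifted 2 elements -> [-2, 6, 27, 29, 18]
Insert 18: shifted 2 elements -> [-2, 6, 18, 27, 29]


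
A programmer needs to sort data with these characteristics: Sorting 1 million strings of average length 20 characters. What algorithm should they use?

Best choice: MSD radix sort or Mergesort
Reason: MSD radix sort is a non-comparison sort that buckets the strings by successive character positions, running in time proportional to the total number of characters examined rather than O(n log n) string comparisons; mergesort is a stable O(n log n)-comparison alternative that works for arbitrary variable-length keys


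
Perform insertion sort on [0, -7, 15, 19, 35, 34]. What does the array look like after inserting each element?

First element 0 is already 'sorted'
Insert -7: shifted 1 elements -> [-7, 0, 15, 19, 35, 34]
Insert 15: shifted 0 elements -> [-7, 0, 15, 19, 35, 34]
Insert 19: shifted 0 elements -> [-7, 0, 15, 19, 35, 34]
Insert 35: shifted 0 elements -> [-7, 0, 15, 19, 35, 34]
Insert 34: shifted 1 elements -> [-7, 0, 15, 19, 34, 35]


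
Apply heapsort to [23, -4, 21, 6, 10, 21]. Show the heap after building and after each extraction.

Build heap: [23, 10, 21, 6, -4, 21]
Extract 23: [21, 10, 21, 6, -4, 23]
Extract 21: [21, 10, -4, 6, 21, 23]
Extract 21: [10, 6, -4, 21, 21, 23]
Extract 10: [6, -4, 10, 21, 21, 23]
Extract 6: [-4, 6, 10, 21, 21, 23]


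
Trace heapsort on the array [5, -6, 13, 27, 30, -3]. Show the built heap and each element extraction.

Build heap: [30, 27, 13, 5, -6, -3]
Extract 30: [27, 5, 13, -3, -6, 30]
Extract 27: [13, 5, -6, -3, 27, 30]
Extract 13: [5, -3, -6, 13, 27, 30]
Extract 5: [-3, -6, 5, 13, 27, 30]
Extract -3: [-6, -3, 5, 13, 27, 30]


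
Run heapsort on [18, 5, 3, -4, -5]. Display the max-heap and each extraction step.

Build heap: [18, 5, 3, -4, -5]
Extract 18: [5, -4, 3, -5, 18]
Extract 5: [3, -4, -5, 5, 18]
Extract 3: [-4, -5, 3, 5, 18]
Extract -4: [-5, -4, 3, 5, 18]


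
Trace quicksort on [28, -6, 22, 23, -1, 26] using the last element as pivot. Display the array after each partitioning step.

Partition 1: pivot=26 at index 4 -> [-6, 22, 23, -1, 26, 28]
Partition 2: pivot=-1 at index 1 -> [-6, -1, 23, 22, 26, 28]
Partition 3: pivot=22 at index 2 -> [-6, -1, 22, 23, 26, 28]


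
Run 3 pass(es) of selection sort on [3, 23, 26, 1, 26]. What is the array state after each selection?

Pass 1: Select minimum 1 at index 3, swap -> [1, 23, 26, 3, 26]
Pass 2: Select minimum 3 at index 3, swap -> [1, 3, 26, 23, 26]
Pass 3: Select minimum 23 at index 3, swap -> [1, 3, 23, 26, 26]


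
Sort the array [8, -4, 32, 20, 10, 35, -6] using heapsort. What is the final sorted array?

Build heap: [35, 20, 32, -4, 10, 8, -6]
Extract 35: [32, 20, 8, -4, 10, -6, 35]
Extract 32: [20, 10, 8, -4, -6, 32, 35]
Extract 20: [10, -4, 8, -6, 20, 32, 35]
Extract 10: [8, -4, -6, 10, 20, 32, 35]
Extract 8: [-4, -6, 8, 10, 20, 32, 35]
Extract -4: [-6, -4, 8, 10, 20, 32, 35]


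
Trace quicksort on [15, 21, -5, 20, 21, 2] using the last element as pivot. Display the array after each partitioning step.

Partition 1: pivot=2 at index 1 -> [-5, 2, 15, 20, 21, 21]
Partition 2: pivot=21 at index 5 -> [-5, 2, 15, 20, 21, 21]
Partition 3: pivot=21 at index 4 -> [-5, 2, 15, 20, 21, 21]
Partition 4: pivot=20 at index 3 -> [-5, 2, 15, 20, 21, 21]


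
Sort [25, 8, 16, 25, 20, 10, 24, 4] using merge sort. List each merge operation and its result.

Divide and conquer:
  Merge [25] + [8] -> [8, 25]
  Merge [16] + [25] -> [16, 25]
  Merge [8, 25] + [16, 25] -> [8, 16, 25, 25]
  Merge [20] + [10] -> [10, 20]
  Merge [24] + [4] -> [4, 24]
  Merge [10, 20] + [4, 24] -> [4, 10, 20, 24]
  Merge [8, 16, 25, 25] + [4, 10, 20, 24] -> [4, 8, 10, 16, 20, 24, 25, 25]


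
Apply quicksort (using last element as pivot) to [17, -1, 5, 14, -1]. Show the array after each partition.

Partition 1: pivot=-1 at index 1 -> [-1, -1, 5, 14, 17]
Partition 2: pivot=17 at index 4 -> [-1, -1, 5, 14, 17]
Partition 3: pivot=14 at index 3 -> [-1, -1, 5, 14, 17]


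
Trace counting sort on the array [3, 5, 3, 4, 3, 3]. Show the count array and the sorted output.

Count array: [0, 0, 0, 4, 1, 1]
(count[i] = number of elements equal to i)
Cumulative count: [0, 0, 0, 4, 5, 6]
Sorted: [3, 3, 3, 3, 4, 5]


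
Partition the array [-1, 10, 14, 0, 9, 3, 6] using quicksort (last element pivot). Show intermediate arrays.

Partition 1: pivot=6 at index 3 -> [-1, 0, 3, 6, 9, 14, 10]
Partition 2: pivot=3 at index 2 -> [-1, 0, 3, 6, 9, 14, 10]
Partition 3: pivot=0 at index 1 -> [-1, 0, 3, 6, 9, 14, 10]
Partition 4: pivot=10 at index 5 -> [-1, 0, 3, 6, 9, 10, 14]


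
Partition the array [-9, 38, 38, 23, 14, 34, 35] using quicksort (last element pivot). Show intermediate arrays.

Partition 1: pivot=35 at index 4 -> [-9, 23, 14, 34, 35, 38, 38]
Partition 2: pivot=34 at index 3 -> [-9, 23, 14, 34, 35, 38, 38]
Partition 3: pivot=14 at index 1 -> [-9, 14, 23, 34, 35, 38, 38]
Partition 4: pivot=38 at index 6 -> [-9, 14, 23, 34, 35, 38, 38]


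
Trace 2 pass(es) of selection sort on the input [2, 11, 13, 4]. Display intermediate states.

Pass 1: Select minimum 2 at index 0, swap -> [2, 11, 13, 4]
Pass 2: Select minimum 4 at index 3, swap -> [2, 4, 13, 11]


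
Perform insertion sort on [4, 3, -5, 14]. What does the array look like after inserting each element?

First element 4 is already 'sorted'
Insert 3: shifted 1 elements -> [3, 4, -5, 14]
Insert -5: shifted 2 elements -> [-5, 3, 4, 14]
Insert 14: shifted 0 elements -> [-5, 3, 4, 14]


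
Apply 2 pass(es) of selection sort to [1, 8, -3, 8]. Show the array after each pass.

Pass 1: Select minimum -3 at index 2, swap -> [-3, 8, 1, 8]
Pass 2: Select minimum 1 at index 2, swap -> [-3, 1, 8, 8]


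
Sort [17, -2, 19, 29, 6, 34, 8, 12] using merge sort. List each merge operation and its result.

Divide and conquer:
  Merge [17] + [-2] -> [-2, 17]
  Merge [19] + [29] -> [19, 29]
  Merge [-2, 17] + [19, 29] -> [-2, 17, 19, 29]
  Merge [6] + [34] -> [6, 34]
  Merge [8] + [12] -> [8, 12]
  Merge [6, 34] + [8, 12] -> [6, 8, 12, 34]
  Merge [-2, 17, 19, 29] + [6, 8, 12, 34] -> [-2, 6, 8, 12, 17, 19, 29, 34]


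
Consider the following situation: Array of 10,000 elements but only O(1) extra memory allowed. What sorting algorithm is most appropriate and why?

Best choice: Heapsort
Reason: Heapsort rearranges the array in place using O(1) auxiliary space and still guarantees O(n log n) time; quicksort partitions in place but needs Theta(log n) stack space for recursion (O(n) in the worst case), and mergesort requires O(n) auxiliary space


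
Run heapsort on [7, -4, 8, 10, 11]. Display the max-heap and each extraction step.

Build heap: [11, 10, 8, 7, -4]
Extract 11: [10, 7, 8, -4, 11]
Extract 10: [8, 7, -4, 10, 11]
Extract 8: [7, -4, 8, 10, 11]
Extract 7: [-4, 7, 8, 10, 11]


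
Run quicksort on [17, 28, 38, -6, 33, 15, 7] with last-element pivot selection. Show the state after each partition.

Partition 1: pivot=7 at index 1 -> [-6, 7, 38, 17, 33, 15, 28]
Partition 2: pivot=28 at index 4 -> [-6, 7, 17, 15, 28, 38, 33]
Partition 3: pivot=15 at index 2 -> [-6, 7, 15, 17, 28, 38, 33]
Partition 4: pivot=33 at index 5 -> [-6, 7, 15, 17, 28, 33, 38]


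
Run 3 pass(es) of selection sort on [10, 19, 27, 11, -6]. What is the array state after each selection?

Pass 1: Select minimum -6 at index 4, swap -> [-6, 19, 27, 11, 10]
Pass 2: Select minimum 10 at index 4, swap -> [-6, 10, 27, 11, 19]
Pass 3: Select minimum 11 at index 3, swap -> [-6, 10, 11, 27, 19]


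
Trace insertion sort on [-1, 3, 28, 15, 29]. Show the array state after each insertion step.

First element -1 is already 'sorted'
Insert 3: shifted 0 elements -> [-1, 3, 28, 15, 29]
Insert 28: shifted 0 elements -> [-1, 3, 28, 15, 29]
Insert 15: shifted 1 elements -> [-1, 3, 15, 28, 29]
Insert 29: shifted 0 elements -> [-1, 3, 15, 28, 29]


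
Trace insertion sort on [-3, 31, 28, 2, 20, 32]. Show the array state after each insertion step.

First element -3 is already 'sorted'
Insert 31: shifted 0 elements -> [-3, 31, 28, 2, 20, 32]
Insert 28: shifted 1 elements -> [-3, 28, 31, 2, 20, 32]
Insert 2: shifted 2 elements -> [-3, 2, 28, 31, 20, 32]
Insert 20: shifted 2 elements -> [-3, 2, 20, 28, 31, 32]
Insert 32: shifted 0 elements -> [-3, 2, 20, 28, 31, 32]


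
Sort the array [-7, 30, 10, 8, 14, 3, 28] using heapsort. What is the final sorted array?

Build heap: [30, 14, 28, 8, -7, 3, 10]
Extract 30: [28, 14, 10, 8, -7, 3, 30]
Extract 28: [14, 8, 10, 3, -7, 28, 30]
Extract 14: [10, 8, -7, 3, 14, 28, 30]
Extract 10: [8, 3, -7, 10, 14, 28, 30]
Extract 8: [3, -7, 8, 10, 14, 28, 30]
Extract 3: [-7, 3, 8, 10, 14, 28, 30]


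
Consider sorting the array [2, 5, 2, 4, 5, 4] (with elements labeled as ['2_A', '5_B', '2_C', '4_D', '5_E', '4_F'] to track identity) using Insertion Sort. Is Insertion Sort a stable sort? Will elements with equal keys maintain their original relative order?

Trace Insertion Sort on the labeled array (the key is the number; the letter only tracks identity):
  Insert 5_B at index 1: [2_A, 5_B, 2_C, 4_D, 5_E, 4_F]
  Insert 2_C at index 1: [2_A, 2_C, 5_B, 4_D, 5_E, 4_F]
  Insert 4_D at index 2: [2_A, 2_C, 4_D, 5_B, 5_E, 4_F]
  Insert 5_E at index 4: [2_A, 2_C, 4_D, 5_B, 5_E, 4_F]
  Insert 4_F at index 3: [2_A, 2_C, 4_D, 4_F, 5_B, 5_E]
Final order: [2_A, 2_C, 4_D, 4_F, 5_B, 5_E]
Equal keys:
  value 2: originally 2_A, 2_C; after sorting 2_A, 2_C -> order preserved
  value 4: originally 4_D, 4_F; after sorting 4_D, 4_F -> order preserved
  value 5: originally 5_B, 5_E; after sorting 5_B, 5_E -> order preserved
All equal keys kept their original relative order. Insertion Sort is stable: elements are shifted only while they are strictly greater than the key, so a key is inserted after any equal elements already placed.
Answer: Stable


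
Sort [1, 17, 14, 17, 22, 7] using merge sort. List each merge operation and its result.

Divide and conquer:
  Merge [17] + [14] -> [14, 17]
  Merge [1] + [14, 17] -> [1, 14, 17]
  Merge [22] + [7] -> [7, 22]
  Merge [17] + [7, 22] -> [7, 17, 22]
  Merge [1, 14, 17] + [7, 17, 22] -> [1, 7, 14, 17, 17, 22]


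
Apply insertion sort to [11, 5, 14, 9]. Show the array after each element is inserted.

First element 11 is already 'sorted'
Insert 5: shifted 1 elements -> [5, 11, 14, 9]
Insert 14: shifted 0 elements -> [5, 11, 14, 9]
Insert 9: shifted 2 elements -> [5, 9, 11, 14]


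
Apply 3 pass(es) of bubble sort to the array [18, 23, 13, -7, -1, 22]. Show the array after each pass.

After pass 1: [18, 13, -7, -1, 22, 23] (4 swaps)
After pass 2: [13, -7, -1, 18, 22, 23] (3 swaps)
After pass 3: [-7, -1, 13, 18, 22, 23] (2 swaps)
Total swaps: 9


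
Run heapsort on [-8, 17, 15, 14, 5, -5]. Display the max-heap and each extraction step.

Build heap: [17, 14, 15, -8, 5, -5]
Extract 17: [15, 14, -5, -8, 5, 17]
Extract 15: [14, 5, -5, -8, 15, 17]
Extract 14: [5, -8, -5, 14, 15, 17]
Extract 5: [-5, -8, 5, 14, 15, 17]
Extract -5: [-8, -5, 5, 14, 15, 17]


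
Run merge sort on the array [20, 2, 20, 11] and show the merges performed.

Divide and conquer:
  Merge [20] + [2] -> [2, 20]
  Merge [20] + [11] -> [11, 20]
  Merge [2, 20] + [11, 20] -> [2, 11, 20, 20]


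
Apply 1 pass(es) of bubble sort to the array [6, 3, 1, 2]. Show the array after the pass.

After pass 1: [3, 1, 2, 6] (3 swaps)
Total swaps: 3


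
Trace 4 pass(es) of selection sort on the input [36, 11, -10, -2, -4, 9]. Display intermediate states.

Pass 1: Select minimum -10 at index 2, swap -> [-10, 11, 36, -2, -4, 9]
Pass 2: Select minimum -4 at index 4, swap -> [-10, -4, 36, -2, 11, 9]
Pass 3: Select minimum -2 at index 3, swap -> [-10, -4, -2, 36, 11, 9]
Pass 4: Select minimum 9 at index 5, swap -> [-10, -4, -2, 9, 11, 36]


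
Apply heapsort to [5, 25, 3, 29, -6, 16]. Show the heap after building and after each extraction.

Build heap: [29, 25, 16, 5, -6, 3]
Extract 29: [25, 5, 16, 3, -6, 29]
Extract 25: [16, 5, -6, 3, 25, 29]
Extract 16: [5, 3, -6, 16, 25, 29]
Extract 5: [3, -6, 5, 16, 25, 29]
Extract 3: [-6, 3, 5, 16, 25, 29]


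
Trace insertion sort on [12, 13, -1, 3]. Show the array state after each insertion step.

First element 12 is already 'sorted'
Insert 13: shifted 0 elements -> [12, 13, -1, 3]
Insert -1: shifted 2 elements -> [-1, 12, 13, 3]
Insert 3: shifted 2 elements -> [-1, 3, 12, 13]


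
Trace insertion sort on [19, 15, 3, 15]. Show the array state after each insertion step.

First element 19 is already 'sorted'
Insert 15: shifted 1 elements -> [15, 19, 3, 15]
Insert 3: shifted 2 elements -> [3, 15, 19, 15]
Insert 15: shifted 1 elements -> [3, 15, 15, 19]


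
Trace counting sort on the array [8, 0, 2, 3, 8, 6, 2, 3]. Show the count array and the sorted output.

Count array: [1, 0, 2, 2, 0, 0, 1, 0, 2]
(count[i] = number of elements equal to i)
Cumulative count: [1, 1, 3, 5, 5, 5, 6, 6, 8]
Sorted: [0, 2, 2, 3, 3, 6, 8, 8]


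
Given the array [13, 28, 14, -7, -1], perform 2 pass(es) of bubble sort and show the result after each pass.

After pass 1: [13, 14, -7, -1, 28] (3 swaps)
After pass 2: [13, -7, -1, 14, 28] (2 swaps)
Total swaps: 5


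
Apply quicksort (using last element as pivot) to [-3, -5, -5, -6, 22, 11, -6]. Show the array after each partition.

Partition 1: pivot=-6 at index 1 -> [-6, -6, -5, -3, 22, 11, -5]
Partition 2: pivot=-5 at index 3 -> [-6, -6, -5, -5, 22, 11, -3]
Partition 3: pivot=-3 at index 4 -> [-6, -6, -5, -5, -3, 11, 22]
Partition 4: pivot=22 at index 6 -> [-6, -6, -5, -5, -3, 11, 22]


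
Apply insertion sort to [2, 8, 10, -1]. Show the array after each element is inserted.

First element 2 is already 'sorted'
Insert 8: shifted 0 elements -> [2, 8, 10, -1]
Insert 10: shifted 0 elements -> [2, 8, 10, -1]
Insert -1: shifted 3 elements -> [-1, 2, 8, 10]


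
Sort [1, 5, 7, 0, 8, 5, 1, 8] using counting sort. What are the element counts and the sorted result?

Count array: [1, 2, 0, 0, 0, 2, 0, 1, 2]
(count[i] = number of elements equal to i)
Cumulative count: [1, 3, 3, 3, 3, 5, 5, 6, 8]
Sorted: [0, 1, 1, 5, 5, 7, 8, 8]


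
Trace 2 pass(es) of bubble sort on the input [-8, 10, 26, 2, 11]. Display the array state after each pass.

After pass 1: [-8, 10, 2, 11, 26] (2 swaps)
After pass 2: [-8, 2, 10, 11, 26] (1 swaps)
Total swaps: 3


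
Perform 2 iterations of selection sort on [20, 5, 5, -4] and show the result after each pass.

Pass 1: Select minimum -4 at index 3, swap -> [-4, 5, 5, 20]
Pass 2: Select minimum 5 at index 1, swap -> [-4, 5, 5, 20]


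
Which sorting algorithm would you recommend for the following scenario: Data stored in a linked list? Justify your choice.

Best choice: Merge sort
Reason: Merge sort doesn't require random access; can be done in O(1) extra space for linked lists


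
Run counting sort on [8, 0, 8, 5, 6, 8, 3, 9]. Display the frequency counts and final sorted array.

Count array: [1, 0, 0, 1, 0, 1, 1, 0, 3, 1]
(count[i] = number of elements equal to i)
Cumulative count: [1, 1, 1, 2, 2, 3, 4, 4, 7, 8]
Sorted: [0, 3, 5, 6, 8, 8, 8, 9]


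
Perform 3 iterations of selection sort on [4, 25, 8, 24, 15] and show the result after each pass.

Pass 1: Select minimum 4 at index 0, swap -> [4, 25, 8, 24, 15]
Pass 2: Select minimum 8 at index 2, swap -> [4, 8, 25, 24, 15]
Pass 3: Select minimum 15 at index 4, swap -> [4, 8, 15, 24, 25]


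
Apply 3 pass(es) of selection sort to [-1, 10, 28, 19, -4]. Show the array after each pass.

Pass 1: Select minimum -4 at index 4, swap -> [-4, 10, 28, 19, -1]
Pass 2: Select minimum -1 at index 4, swap -> [-4, -1, 28, 19, 10]
Pass 3: Select minimum 10 at index 4, swap -> [-4, -1, 10, 19, 28]


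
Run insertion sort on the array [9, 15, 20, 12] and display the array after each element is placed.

First element 9 is already 'sorted'
Insert 15: shifted 0 elements -> [9, 15, 20, 12]
Insert 20: shifted 0 elements -> [9, 15, 20, 12]
Insert 12: shifted 2 elements -> [9, 12, 15, 20]


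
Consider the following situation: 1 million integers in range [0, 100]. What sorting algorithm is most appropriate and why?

Best choice: Counting sort
Reason: O(n + k) where k=100 is small; linear time beats O(n log n)


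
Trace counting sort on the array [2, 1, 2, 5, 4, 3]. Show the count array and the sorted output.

Count array: [0, 1, 2, 1, 1, 1]
(count[i] = number of elements equal to i)
Cumulative count: [0, 1, 3, 4, 5, 6]
Sorted: [1, 2, 2, 3, 4, 5]


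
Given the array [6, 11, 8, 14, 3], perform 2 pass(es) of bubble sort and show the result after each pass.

After pass 1: [6, 8, 11, 3, 14] (2 swaps)
After pass 2: [6, 8, 3, 11, 14] (1 swaps)
Total swaps: 3


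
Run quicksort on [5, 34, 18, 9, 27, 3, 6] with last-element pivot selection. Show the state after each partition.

Partition 1: pivot=6 at index 2 -> [5, 3, 6, 9, 27, 34, 18]
Partition 2: pivot=3 at index 0 -> [3, 5, 6, 9, 27, 34, 18]
Partition 3: pivot=18 at index 4 -> [3, 5, 6, 9, 18, 34, 27]
Partition 4: pivot=27 at index 5 -> [3, 5, 6, 9, 18, 27, 34]


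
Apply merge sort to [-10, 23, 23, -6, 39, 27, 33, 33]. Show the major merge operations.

Divide and conquer:
  Merge [-10] + [23] -> [-10, 23]
  Merge [23] + [-6] -> [-6, 23]
  Merge [-10, 23] + [-6, 23] -> [-10, -6, 23, 23]
  Merge [39] + [27] -> [27, 39]
  Merge [33] + [33] -> [33, 33]
  Merge [27, 39] + [33, 33] -> [27, 33, 33, 39]
  Merge [-10, -6, 23, 23] + [27, 33, 33, 39] -> [-10, -6, 23, 23, 27, 33, 33, 39]


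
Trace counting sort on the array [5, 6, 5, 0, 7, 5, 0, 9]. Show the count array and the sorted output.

Count array: [2, 0, 0, 0, 0, 3, 1, 1, 0, 1]
(count[i] = number of elements equal to i)
Cumulative count: [2, 2, 2, 2, 2, 5, 6, 7, 7, 8]
Sorted: [0, 0, 5, 5, 5, 6, 7, 9]


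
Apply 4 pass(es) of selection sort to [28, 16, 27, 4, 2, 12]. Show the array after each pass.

Pass 1: Select minimum 2 at index 4, swap -> [2, 16, 27, 4, 28, 12]
Pass 2: Select minimum 4 at index 3, swap -> [2, 4, 27, 16, 28, 12]
Pass 3: Select minimum 12 at index 5, swap -> [2, 4, 12, 16, 28, 27]
Pass 4: Select minimum 16 at index 3, swap -> [2, 4, 12, 16, 28, 27]


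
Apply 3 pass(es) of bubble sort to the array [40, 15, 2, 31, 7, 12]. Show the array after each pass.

After pass 1: [15, 2, 31, 7, 12, 40] (5 swaps)
After pass 2: [2, 15, 7, 12, 31, 40] (3 swaps)
After pass 3: [2, 7, 12, 15, 31, 40] (2 swaps)
Total swaps: 10


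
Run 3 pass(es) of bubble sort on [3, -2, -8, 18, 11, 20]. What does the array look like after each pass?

After pass 1: [-2, -8, 3, 11, 18, 20] (3 swaps)
After pass 2: [-8, -2, 3, 11, 18, 20] (1 swaps)
After pass 3: [-8, -2, 3, 11, 18, 20] (0 swaps)
Total swaps: 4


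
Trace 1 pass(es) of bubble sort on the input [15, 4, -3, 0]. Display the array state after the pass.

After pass 1: [4, -3, 0, 15] (3 swaps)
Total swaps: 3


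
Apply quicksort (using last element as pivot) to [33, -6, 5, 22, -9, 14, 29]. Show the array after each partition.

Partition 1: pivot=29 at index 5 -> [-6, 5, 22, -9, 14, 29, 33]
Partition 2: pivot=14 at index 3 -> [-6, 5, -9, 14, 22, 29, 33]
Partition 3: pivot=-9 at index 0 -> [-9, 5, -6, 14, 22, 29, 33]
Partition 4: pivot=-6 at index 1 -> [-9, -6, 5, 14, 22, 29, 33]


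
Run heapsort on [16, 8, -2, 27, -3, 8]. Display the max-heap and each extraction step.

Build heap: [27, 16, 8, 8, -3, -2]
Extract 27: [16, 8, 8, -2, -3, 27]
Extract 16: [8, -2, 8, -3, 16, 27]
Extract 8: [8, -2, -3, 8, 16, 27]
Extract 8: [-2, -3, 8, 8, 16, 27]
Extract -2: [-3, -2, 8, 8, 16, 27]


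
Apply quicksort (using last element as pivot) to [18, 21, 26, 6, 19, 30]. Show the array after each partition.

Partition 1: pivot=30 at index 5 -> [18, 21, 26, 6, 19, 30]
Partition 2: pivot=19 at index 2 -> [18, 6, 19, 21, 26, 30]
Partition 3: pivot=6 at index 0 -> [6, 18, 19, 21, 26, 30]
Partition 4: pivot=26 at index 4 -> [6, 18, 19, 21, 26, 30]


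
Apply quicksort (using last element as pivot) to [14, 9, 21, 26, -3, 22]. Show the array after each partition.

Partition 1: pivot=22 at index 4 -> [14, 9, 21, -3, 22, 26]
Partition 2: pivot=-3 at index 0 -> [-3, 9, 21, 14, 22, 26]
Partition 3: pivot=14 at index 2 -> [-3, 9, 14, 21, 22, 26]


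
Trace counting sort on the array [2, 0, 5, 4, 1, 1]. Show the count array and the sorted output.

Count array: [1, 2, 1, 0, 1, 1]
(count[i] = number of elements equal to i)
Cumulative count: [1, 3, 4, 4, 5, 6]
Sorted: [0, 1, 1, 2, 4, 5]


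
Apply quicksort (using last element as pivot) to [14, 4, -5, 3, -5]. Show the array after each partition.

Partition 1: pivot=-5 at index 1 -> [-5, -5, 14, 3, 4]
Partition 2: pivot=4 at index 3 -> [-5, -5, 3, 4, 14]


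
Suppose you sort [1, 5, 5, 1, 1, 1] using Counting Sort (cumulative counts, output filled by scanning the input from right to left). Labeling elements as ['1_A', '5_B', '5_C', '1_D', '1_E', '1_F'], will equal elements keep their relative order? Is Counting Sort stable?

Trace Counting Sort on the labeled array (the key is the number; the letter only tracks identity):
  Counts for values 0..5: [0, 4, 0, 0, 0, 2]
  Cumulative counts: [0, 4, 4, 4, 4, 6]
  Scan right to left: place 1_F at output index 3
  Scan right to left: place 1_E at output index 2
  Scan right to left: place 1_D at output index 1
  Scan right to left: place 5_C at output index 5
  Scan right to left: place 5_B at output index 4
  Scan right to left: place 1_A at output index 0
  Output: [1_A, 1_D, 1_E, 1_F, 5_B, 5_C]
Equal keys:
  value 1: originally 1_A, 1_D, 1_E, 1_F; after sorting 1_A, 1_D, 1_E, 1_F -> order preserved
  value 5: originally 5_B, 5_C; after sorting 5_B, 5_C -> order preserved
All equal keys kept their original relative order. Counting Sort is stable: scanning the input right to left with decreasing cumulative counts places later duplicates at later output positions.
Answer: Stable


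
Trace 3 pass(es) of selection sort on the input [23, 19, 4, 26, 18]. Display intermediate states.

Pass 1: Select minimum 4 at index 2, swap -> [4, 19, 23, 26, 18]
Pass 2: Select minimum 18 at index 4, swap -> [4, 18, 23, 26, 19]
Pass 3: Select minimum 19 at index 4, swap -> [4, 18, 19, 26, 23]


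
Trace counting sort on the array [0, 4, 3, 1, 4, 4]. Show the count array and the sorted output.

Count array: [1, 1, 0, 1, 3]
(count[i] = number of elements equal to i)
Cumulative count: [1, 2, 2, 3, 6]
Sorted: [0, 1, 3, 4, 4, 4]


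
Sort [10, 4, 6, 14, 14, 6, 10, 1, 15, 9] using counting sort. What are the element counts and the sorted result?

Count array: [0, 1, 0, 0, 1, 0, 2, 0, 0, 1, 2, 0, 0, 0, 2, 1]
(count[i] = number of elements equal to i)
Cumulative count: [0, 1, 1, 1, 2, 2, 4, 4, 4, 5, 7, 7, 7, 7, 9, 10]
Sorted: [1, 4, 6, 6, 9, 10, 10, 14, 14, 15]


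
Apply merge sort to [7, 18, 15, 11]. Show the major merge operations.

Divide and conquer:
  Merge [7] + [18] -> [7, 18]
  Merge [15] + [11] -> [11, 15]
  Merge [7, 18] + [11, 15] -> [7, 11, 15, 18]


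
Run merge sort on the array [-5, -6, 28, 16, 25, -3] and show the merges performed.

Divide and conquer:
  Merge [-6] + [28] -> [-6, 28]
  Merge [-5] + [-6, 28] -> [-6, -5, 28]
  Merge [25] + [-3] -> [-3, 25]
  Merge [16] + [-3, 25] -> [-3, 16, 25]
  Merge [-6, -5, 28] + [-3, 16, 25] -> [-6, -5, -3, 16, 25, 28]


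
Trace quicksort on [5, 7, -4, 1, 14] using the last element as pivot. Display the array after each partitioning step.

Partition 1: pivot=14 at index 4 -> [5, 7, -4, 1, 14]
Partition 2: pivot=1 at index 1 -> [-4, 1, 5, 7, 14]
Partition 3: pivot=7 at index 3 -> [-4, 1, 5, 7, 14]
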